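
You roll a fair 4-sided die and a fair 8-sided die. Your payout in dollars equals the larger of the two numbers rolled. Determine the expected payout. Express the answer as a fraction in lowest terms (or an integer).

Distribution of the larger of the two numbers rolled: 1 w.p. 1/32, 2 w.p. 3/32, 3 w.p. 5/32, 4 w.p. 7/32, 5 w.p. 1/8, 6 w.p. 1/8, …
E[payout] = (1/32)·1 + (3/32)·2 + (5/32)·3 + (7/32)·4 + (1/8)·5 + (1/8)·6 + (1/8)·7 + (1/8)·8 = 77/16

77/16 dollars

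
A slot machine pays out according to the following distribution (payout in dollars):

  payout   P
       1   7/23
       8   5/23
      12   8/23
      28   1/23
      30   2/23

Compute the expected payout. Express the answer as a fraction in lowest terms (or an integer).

231/23 dollars

E[X] = (7/23)·1 + (5/23)·8 + (8/23)·12 + (1/23)·28 + (2/23)·30
     = 231/23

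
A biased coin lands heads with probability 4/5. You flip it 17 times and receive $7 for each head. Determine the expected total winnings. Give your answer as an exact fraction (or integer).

E[#heads] = 17·4/5 = 68/5 (linearity over flips).
E[winnings] = 7·68/5 = 476/5.

476/5 dollars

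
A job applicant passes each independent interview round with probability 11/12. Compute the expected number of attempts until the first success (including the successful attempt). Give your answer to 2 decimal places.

For a geometric distribution, E[trials] = 1/p = 1/(11/12) = 12/11.
≈ 1.09

1.09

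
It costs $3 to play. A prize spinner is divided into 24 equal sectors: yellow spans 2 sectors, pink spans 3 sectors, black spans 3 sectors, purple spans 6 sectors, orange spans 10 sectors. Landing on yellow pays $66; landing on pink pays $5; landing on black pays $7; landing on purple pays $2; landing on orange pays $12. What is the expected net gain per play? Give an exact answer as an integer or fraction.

19/2 dollars

E[payout] = (2/24)·66 + (3/24)·5 + (3/24)·7 + (6/24)·2 + (10/24)·12 = 25/2
Expected profit = 25/2 − 3 = 19/2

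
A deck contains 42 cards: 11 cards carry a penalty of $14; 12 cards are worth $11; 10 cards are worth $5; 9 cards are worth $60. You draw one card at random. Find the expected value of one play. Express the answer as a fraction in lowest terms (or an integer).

284/21 dollars

E[payout] = (11/42)·(-14) + (12/42)·11 + (10/42)·5 + (9/42)·60 = 284/21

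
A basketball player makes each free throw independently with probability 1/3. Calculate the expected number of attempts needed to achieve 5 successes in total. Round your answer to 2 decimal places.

15.00

By linearity (sum of 5 independent geometric waits), E[trials] = 5/p = 5/(1/3) = 15.
≈ 15.00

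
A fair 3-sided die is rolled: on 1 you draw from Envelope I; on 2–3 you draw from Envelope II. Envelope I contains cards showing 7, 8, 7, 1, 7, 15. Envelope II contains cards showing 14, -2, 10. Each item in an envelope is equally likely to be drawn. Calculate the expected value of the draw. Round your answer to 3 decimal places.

E[X | Envelope I] = (7 + 8 + 7 + 1 + 7 + 15)/6 = 15/2
E[X | Envelope II] = (14 − 2 + 10)/3 = 22/3
E[X] = (1/3)·15/2 + (2/3)·22/3 = 133/18 ≈ 7.389

7.389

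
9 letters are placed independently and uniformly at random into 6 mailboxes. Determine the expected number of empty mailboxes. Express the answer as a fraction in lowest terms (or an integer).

Let Xⱼ=1 if mailbox j is empty. P(Xⱼ=1) = ((6-1)/6)^9 = 1953125/10077696.
By linearity, E[#empty] = 6·1953125/10077696 = 1953125/1679616.

1953125/1679616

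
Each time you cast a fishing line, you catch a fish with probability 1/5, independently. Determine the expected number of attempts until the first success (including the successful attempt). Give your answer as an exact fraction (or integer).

5

For a geometric distribution, E[trials] = 1/p = 1/(1/5) = 5.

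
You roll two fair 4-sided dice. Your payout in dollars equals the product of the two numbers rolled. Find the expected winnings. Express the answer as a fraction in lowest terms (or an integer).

25/4 dollars

Distribution of the product of the two numbers rolled: 1 w.p. 1/16, 2 w.p. 1/8, 3 w.p. 1/8, 4 w.p. 3/16, 6 w.p. 1/8, 8 w.p. 1/8, …
E[payout] = (1/16)·1 + (1/8)·2 + (1/8)·3 + (3/16)·4 + (1/8)·6 + (1/8)·8 + (1/16)·9 + (1/8)·12 + (1/16)·16 = 25/4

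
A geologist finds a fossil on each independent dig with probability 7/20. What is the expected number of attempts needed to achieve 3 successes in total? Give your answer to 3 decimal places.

8.571

By linearity (sum of 3 independent geometric waits), E[trials] = 3/p = 3/(7/20) = 60/7.
≈ 8.571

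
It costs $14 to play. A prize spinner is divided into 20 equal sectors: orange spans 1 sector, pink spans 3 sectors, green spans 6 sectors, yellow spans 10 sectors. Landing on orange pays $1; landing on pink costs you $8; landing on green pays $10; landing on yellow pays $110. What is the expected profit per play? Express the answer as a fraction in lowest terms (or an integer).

857/20 dollars

E[payout] = (1/20)·1 + (3/20)·(-8) + (6/20)·10 + (10/20)·110 = 1137/20
Expected profit = 1137/20 − 14 = 857/20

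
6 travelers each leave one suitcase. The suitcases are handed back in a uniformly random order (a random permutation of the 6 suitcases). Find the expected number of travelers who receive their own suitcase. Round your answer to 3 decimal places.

Let Xᵢ = 1 if person i gets their own suitcase. For each i, P(Xᵢ=1) = 1/6.
By linearity of expectation, E[X₁+…+X_6] = 6·(1/6) = 1.
≈ 1.000

1.000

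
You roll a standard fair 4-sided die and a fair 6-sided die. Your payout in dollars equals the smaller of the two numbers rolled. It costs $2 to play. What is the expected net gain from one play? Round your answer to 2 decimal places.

$0.08

Distribution of the smaller of the two numbers rolled: 1 w.p. 3/8, 2 w.p. 7/24, 3 w.p. 5/24, 4 w.p. 1/8
E[payout] = (3/8)·1 + (7/24)·2 + (5/24)·3 + (1/8)·4 = 25/12
Expected profit = 25/12 − 2 = 1/12 ≈ $0.08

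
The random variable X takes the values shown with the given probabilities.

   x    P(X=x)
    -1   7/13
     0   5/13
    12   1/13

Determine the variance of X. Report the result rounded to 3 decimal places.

E[X] = (7/13)·(-1) + (5/13)·0 + (1/13)·12 = 5/13
E[X²] = (7/13)·1 + (5/13)·0 + (1/13)·144 = 151/13
Var(X) = 151/13 − (5/13)² = 1938/169 ≈ 11.467

11.467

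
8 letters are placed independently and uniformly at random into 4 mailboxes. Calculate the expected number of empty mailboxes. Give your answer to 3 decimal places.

0.400

Let Xⱼ=1 if mailbox j is empty. P(Xⱼ=1) = ((4-1)/4)^8 = 6561/65536.
By linearity, E[#empty] = 4·6561/65536 = 6561/16384.
≈ 0.400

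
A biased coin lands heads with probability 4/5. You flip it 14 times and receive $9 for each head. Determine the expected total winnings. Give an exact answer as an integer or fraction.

E[#heads] = 14·4/5 = 56/5 (linearity over flips).
E[winnings] = 9·56/5 = 504/5.

504/5 dollars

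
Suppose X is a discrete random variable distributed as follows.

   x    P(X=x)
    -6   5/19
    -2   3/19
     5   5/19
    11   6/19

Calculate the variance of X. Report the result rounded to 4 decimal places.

E[X] = (5/19)·(-6) + (3/19)·(-2) + (5/19)·5 + (6/19)·11 = 55/19
E[X²] = (5/19)·36 + (3/19)·4 + (5/19)·25 + (6/19)·121 = 1043/19
Var(X) = 1043/19 − (55/19)² = 16792/361 ≈ 46.5152

46.5152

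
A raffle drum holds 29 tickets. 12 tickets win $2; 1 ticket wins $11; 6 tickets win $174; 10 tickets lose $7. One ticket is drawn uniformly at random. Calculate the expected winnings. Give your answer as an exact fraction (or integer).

1009/29 dollars

E[payout] = (12/29)·2 + (1/29)·11 + (6/29)·174 + (10/29)·(-7) = 1009/29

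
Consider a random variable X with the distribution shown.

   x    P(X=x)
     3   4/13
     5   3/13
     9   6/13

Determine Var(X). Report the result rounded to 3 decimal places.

7.101

E[X] = (4/13)·3 + (3/13)·5 + (6/13)·9 = 81/13
E[X²] = (4/13)·9 + (3/13)·25 + (6/13)·81 = 597/13
Var(X) = 597/13 − (81/13)² = 1200/169 ≈ 7.101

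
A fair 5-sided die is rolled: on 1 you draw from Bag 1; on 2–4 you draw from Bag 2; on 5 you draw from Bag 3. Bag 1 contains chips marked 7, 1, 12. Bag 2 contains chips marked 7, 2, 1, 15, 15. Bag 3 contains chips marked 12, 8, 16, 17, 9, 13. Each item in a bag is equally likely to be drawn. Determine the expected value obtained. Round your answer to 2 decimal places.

E[X | Bag 1] = (7 + 1 + 12)/3 = 20/3
E[X | Bag 2] = (7 + 2 + 1 + 15 + 15)/5 = 8
E[X | Bag 3] = (12 + 8 + 16 + 17 + 9 + 13)/6 = 25/2
E[X] = (1/5)·20/3 + (3/5)·8 + (1/5)·25/2 = 259/30 ≈ 8.63

8.63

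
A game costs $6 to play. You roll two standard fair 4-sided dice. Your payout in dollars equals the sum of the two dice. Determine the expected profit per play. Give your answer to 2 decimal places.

Distribution of the sum of the two dice: 2 w.p. 1/16, 3 w.p. 1/8, 4 w.p. 3/16, 5 w.p. 1/4, 6 w.p. 3/16, 7 w.p. 1/8, …
E[payout] = (1/16)·2 + (1/8)·3 + (3/16)·4 + (1/4)·5 + (3/16)·6 + (1/8)·7 + (1/16)·8 = 5
Expected profit = 5 − 6 = -1 ≈ -$1.00

-$1.00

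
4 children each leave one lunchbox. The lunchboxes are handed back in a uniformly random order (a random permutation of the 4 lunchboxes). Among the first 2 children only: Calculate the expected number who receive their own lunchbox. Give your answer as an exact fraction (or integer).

Let Xᵢ = 1 if person i gets their own lunchbox. For each i, P(Xᵢ=1) = 1/4.
By linearity of expectation, E[X₁+…+X_2] = 2·(1/4) = 1/2.

1/2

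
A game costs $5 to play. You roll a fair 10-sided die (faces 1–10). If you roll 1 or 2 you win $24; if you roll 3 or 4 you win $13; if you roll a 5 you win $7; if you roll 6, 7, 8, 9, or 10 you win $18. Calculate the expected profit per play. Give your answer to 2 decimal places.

E[payout] = (1/10)·7 + (1/5)·13 + (1/2)·18 + (1/5)·24 = 171/10
Expected profit = 171/10 − 5 = 121/10 ≈ $12.10

$12.10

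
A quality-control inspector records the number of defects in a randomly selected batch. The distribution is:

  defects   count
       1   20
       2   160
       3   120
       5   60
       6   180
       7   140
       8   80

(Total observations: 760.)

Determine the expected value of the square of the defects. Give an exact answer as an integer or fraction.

1085/38

Total = 760, so P(defects=1) = 20/760, etc.
E[X²] = (1/38)·1 + (4/19)·4 + (3/19)·9 + (3/38)·25 + (9/38)·36 + (7/38)·49 + (2/19)·64
     = 1085/38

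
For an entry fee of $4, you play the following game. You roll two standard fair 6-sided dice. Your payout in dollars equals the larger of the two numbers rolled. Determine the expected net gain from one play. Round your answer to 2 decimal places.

Distribution of the larger of the two numbers rolled: 1 w.p. 1/36, 2 w.p. 1/12, 3 w.p. 5/36, 4 w.p. 7/36, 5 w.p. 1/4, 6 w.p. 11/36
E[payout] = (1/36)·1 + (1/12)·2 + (5/36)·3 + (7/36)·4 + (1/4)·5 + (11/36)·6 = 161/36
Expected profit = 161/36 − 4 = 17/36 ≈ $0.47

$0.47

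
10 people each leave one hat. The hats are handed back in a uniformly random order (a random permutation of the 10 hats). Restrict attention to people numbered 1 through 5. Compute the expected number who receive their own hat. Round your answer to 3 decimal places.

0.500

Let Xᵢ = 1 if person i gets their own hat. For each i, P(Xᵢ=1) = 1/10.
By linearity of expectation, E[X₁+…+X_5] = 5·(1/10) = 1/2.
≈ 0.500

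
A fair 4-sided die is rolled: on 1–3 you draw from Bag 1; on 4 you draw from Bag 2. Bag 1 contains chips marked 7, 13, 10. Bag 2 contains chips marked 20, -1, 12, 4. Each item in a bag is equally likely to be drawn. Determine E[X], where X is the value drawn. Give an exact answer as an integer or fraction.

E[X | Bag 1] = (7 + 13 + 10)/3 = 10
E[X | Bag 2] = (20 − 1 + 12 + 4)/4 = 35/4
E[X] = (3/4)·10 + (1/4)·35/4 = 155/16

155/16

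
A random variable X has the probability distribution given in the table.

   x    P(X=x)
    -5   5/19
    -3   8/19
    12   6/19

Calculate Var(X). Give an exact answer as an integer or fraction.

19630/361

E[X] = (5/19)·(-5) + (8/19)·(-3) + (6/19)·12 = 23/19
E[X²] = (5/19)·25 + (8/19)·9 + (6/19)·144 = 1061/19
Var(X) = 1061/19 − (23/19)² = 19630/361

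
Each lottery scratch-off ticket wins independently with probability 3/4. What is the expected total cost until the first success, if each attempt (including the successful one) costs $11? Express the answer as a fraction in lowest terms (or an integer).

44/3 dollars

E[#attempts] = 1/p = 4/3; E[cost] = 11·4/3 = 44/3.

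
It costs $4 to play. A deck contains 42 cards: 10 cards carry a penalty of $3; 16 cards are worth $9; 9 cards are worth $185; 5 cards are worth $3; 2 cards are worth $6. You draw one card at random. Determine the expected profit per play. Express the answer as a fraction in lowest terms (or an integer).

$39

E[payout] = (10/42)·(-3) + (16/42)·9 + (9/42)·185 + (5/42)·3 + (2/42)·6 = 43
Expected profit = 43 − 4 = 39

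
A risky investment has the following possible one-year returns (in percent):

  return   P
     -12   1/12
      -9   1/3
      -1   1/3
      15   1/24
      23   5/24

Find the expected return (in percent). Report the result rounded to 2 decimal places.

E[X] = (1/12)·(-12) + (1/3)·(-9) + (1/3)·(-1) + (1/24)·15 + (5/24)·23
     = 13/12 ≈ 1.08

1.08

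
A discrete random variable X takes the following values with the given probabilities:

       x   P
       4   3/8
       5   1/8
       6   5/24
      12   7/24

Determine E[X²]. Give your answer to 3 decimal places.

E[X²] = (3/8)·16 + (1/8)·25 + (5/24)·36 + (7/24)·144
     = 469/8 ≈ 58.625

58.625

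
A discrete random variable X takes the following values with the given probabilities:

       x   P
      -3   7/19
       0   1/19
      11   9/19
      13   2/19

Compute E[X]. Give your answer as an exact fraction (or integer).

E[X] = (7/19)·(-3) + (1/19)·0 + (9/19)·11 + (2/19)·13
     = 104/19

104/19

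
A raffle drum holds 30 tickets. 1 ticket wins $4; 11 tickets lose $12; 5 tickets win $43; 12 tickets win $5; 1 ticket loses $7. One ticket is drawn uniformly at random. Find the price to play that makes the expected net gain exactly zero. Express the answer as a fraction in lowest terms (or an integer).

E[payout] = (1/30)·4 + (11/30)·(-12) + (5/30)·43 + (12/30)·5 + (1/30)·(-7) = 14/3
Fair fee = E[payout] = 14/3

14/3 dollars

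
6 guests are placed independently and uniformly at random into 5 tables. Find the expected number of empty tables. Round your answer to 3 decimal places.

Let Xⱼ=1 if table j is empty. P(Xⱼ=1) = ((5-1)/5)^6 = 4096/15625.
By linearity, E[#empty] = 5·4096/15625 = 4096/3125.
≈ 1.311

1.311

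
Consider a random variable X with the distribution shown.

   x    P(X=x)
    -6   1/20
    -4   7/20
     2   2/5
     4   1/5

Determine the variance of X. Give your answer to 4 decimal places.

12.1900

E[X] = (1/20)·(-6) + (7/20)·(-4) + (2/5)·2 + (1/5)·4 = -1/10
E[X²] = (1/20)·36 + (7/20)·16 + (2/5)·4 + (1/5)·16 = 61/5
Var(X) = 61/5 − (-1/10)² = 1219/100 ≈ 12.1900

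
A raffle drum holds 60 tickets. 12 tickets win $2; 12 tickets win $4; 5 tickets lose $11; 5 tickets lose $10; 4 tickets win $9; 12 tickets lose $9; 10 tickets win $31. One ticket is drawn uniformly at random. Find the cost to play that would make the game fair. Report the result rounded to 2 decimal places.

$3.42

E[payout] = (12/60)·2 + (12/60)·4 + (5/60)·(-11) + (5/60)·(-10) + (4/60)·9 + (12/60)·(-9) + (10/60)·31 = 41/12
Fair fee = E[payout] = 41/12 ≈ $3.42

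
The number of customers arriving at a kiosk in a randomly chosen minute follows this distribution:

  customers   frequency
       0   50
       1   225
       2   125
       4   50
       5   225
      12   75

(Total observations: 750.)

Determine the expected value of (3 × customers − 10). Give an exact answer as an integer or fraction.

Total = 750, so P(customers=0) = 50/750, etc.
E[3x-10] = (1/15)·(-10) + (3/10)·(-7) + (1/6)·(-4) + (1/15)·2 + (3/10)·5 + (1/10)·26
     = 4/5

4/5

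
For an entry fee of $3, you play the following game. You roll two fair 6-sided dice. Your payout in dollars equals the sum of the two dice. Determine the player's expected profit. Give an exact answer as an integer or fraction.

$4

Distribution of the sum of the two dice: 2 w.p. 1/36, 3 w.p. 1/18, 4 w.p. 1/12, 5 w.p. 1/9, 6 w.p. 5/36, 7 w.p. 1/6, …
E[payout] = (1/36)·2 + (1/18)·3 + (1/12)·4 + (1/9)·5 + (5/36)·6 + (1/6)·7 + (5/36)·8 + (1/9)·9 + (1/12)·10 + (1/18)·11 + (1/36)·12 = 7
Expected profit = 7 − 3 = 4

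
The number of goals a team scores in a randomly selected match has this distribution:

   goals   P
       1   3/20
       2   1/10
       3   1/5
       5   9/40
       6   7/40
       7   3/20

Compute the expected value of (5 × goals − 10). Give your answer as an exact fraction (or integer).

E[5x-10] = (3/20)·(-5) + (1/10)·0 + (1/5)·5 + (9/40)·15 + (7/40)·20 + (3/20)·25
     = 87/8

87/8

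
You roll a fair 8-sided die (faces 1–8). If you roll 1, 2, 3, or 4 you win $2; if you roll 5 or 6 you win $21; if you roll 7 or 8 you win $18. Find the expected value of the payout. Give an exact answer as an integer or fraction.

E[payout] = (1/2)·2 + (1/4)·18 + (1/4)·21 = 43/4

43/4 dollars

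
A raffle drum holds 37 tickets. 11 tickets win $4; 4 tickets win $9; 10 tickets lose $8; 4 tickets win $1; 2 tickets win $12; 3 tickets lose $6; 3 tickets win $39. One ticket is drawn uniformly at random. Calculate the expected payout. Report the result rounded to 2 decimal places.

$3.43

E[payout] = (11/37)·4 + (4/37)·9 + (10/37)·(-8) + (4/37)·1 + (2/37)·12 + (3/37)·(-6) + (3/37)·39 = 127/37
≈ $3.43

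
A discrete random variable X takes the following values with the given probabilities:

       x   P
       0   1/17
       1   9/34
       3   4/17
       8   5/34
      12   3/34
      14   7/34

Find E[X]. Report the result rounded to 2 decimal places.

E[X] = (1/17)·0 + (9/34)·1 + (4/17)·3 + (5/34)·8 + (3/34)·12 + (7/34)·14
     = 207/34 ≈ 6.09

6.09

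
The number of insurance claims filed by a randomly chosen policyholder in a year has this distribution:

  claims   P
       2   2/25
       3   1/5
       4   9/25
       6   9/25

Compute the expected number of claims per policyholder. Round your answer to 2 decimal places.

4.36

E[X] = (2/25)·2 + (1/5)·3 + (9/25)·4 + (9/25)·6
     = 109/25 ≈ 4.36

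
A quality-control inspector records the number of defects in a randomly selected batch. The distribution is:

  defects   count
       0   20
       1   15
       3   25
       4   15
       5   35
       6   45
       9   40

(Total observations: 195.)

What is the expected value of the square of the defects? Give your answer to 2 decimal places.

Total = 195, so P(defects=0) = 20/195, etc.
E[X²] = (4/39)·0 + (1/13)·1 + (5/39)·9 + (1/13)·16 + (7/39)·25 + (3/13)·36 + (8/39)·81
     = 1243/39 ≈ 31.87

31.87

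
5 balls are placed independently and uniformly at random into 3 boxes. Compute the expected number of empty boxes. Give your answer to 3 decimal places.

0.395

Let Xⱼ=1 if box j is empty. P(Xⱼ=1) = ((3-1)/3)^5 = 32/243.
By linearity, E[#empty] = 3·32/243 = 32/81.
≈ 0.395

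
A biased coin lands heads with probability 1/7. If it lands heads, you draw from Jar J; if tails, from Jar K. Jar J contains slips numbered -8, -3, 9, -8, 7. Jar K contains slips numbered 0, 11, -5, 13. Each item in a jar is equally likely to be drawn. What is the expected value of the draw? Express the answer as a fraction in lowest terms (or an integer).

279/70

E[X | Jar J] = (-8 − 3 + 9 − 8 + 7)/5 = -3/5
E[X | Jar K] = (0 + 11 − 5 + 13)/4 = 19/4
E[X] = (1/7)·(-3/5) + (6/7)·19/4 = 279/70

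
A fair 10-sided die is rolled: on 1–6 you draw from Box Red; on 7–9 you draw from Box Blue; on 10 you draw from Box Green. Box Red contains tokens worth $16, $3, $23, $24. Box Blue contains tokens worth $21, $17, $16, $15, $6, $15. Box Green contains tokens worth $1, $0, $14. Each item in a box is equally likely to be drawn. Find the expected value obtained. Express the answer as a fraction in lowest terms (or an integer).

149/10 dollars

E[X | Box Red] = (16 + 3 + 23 + 24)/4 = 33/2
E[X | Box Blue] = (21 + 17 + 16 + 15 + 6 + 15)/6 = 15
E[X | Box Green] = (1 + 0 + 14)/3 = 5
E[X] = (3/5)·33/2 + (3/10)·15 + (1/10)·5 = 149/10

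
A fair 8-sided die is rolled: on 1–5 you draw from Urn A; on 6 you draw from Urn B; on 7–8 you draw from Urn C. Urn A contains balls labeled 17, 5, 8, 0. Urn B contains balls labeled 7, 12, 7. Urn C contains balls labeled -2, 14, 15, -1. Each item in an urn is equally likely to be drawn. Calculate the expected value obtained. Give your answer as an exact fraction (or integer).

E[X | Urn A] = (17 + 5 + 8 + 0)/4 = 15/2
E[X | Urn B] = (7 + 12 + 7)/3 = 26/3
E[X | Urn C] = (-2 + 14 + 15 − 1)/4 = 13/2
E[X] = (5/8)·15/2 + (1/8)·26/3 + (1/4)·13/2 = 355/48

355/48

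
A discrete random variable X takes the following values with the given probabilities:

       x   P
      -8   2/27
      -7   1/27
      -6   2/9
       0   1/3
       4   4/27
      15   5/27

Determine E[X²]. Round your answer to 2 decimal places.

58.59

E[X²] = (2/27)·64 + (1/27)·49 + (2/9)·36 + (1/3)·0 + (4/27)·16 + (5/27)·225
     = 1582/27 ≈ 58.59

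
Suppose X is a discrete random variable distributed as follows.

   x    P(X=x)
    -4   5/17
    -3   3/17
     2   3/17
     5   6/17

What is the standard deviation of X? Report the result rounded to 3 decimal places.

3.957

E[X] = 7/17, E[X²] = 269/17
Var(X) = E[X²] − (E[X])² = 269/17 − 49/289 = 4524/289
SD(X) = √(4524/289) ≈ 3.957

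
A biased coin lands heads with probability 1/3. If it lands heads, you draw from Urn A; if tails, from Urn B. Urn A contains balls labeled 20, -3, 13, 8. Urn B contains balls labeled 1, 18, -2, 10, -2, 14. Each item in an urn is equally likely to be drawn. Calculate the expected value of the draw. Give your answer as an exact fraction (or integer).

E[X | Urn A] = (20 − 3 + 13 + 8)/4 = 19/2
E[X | Urn B] = (1 + 18 − 2 + 10 − 2 + 14)/6 = 13/2
E[X] = (1/3)·19/2 + (2/3)·13/2 = 15/2

15/2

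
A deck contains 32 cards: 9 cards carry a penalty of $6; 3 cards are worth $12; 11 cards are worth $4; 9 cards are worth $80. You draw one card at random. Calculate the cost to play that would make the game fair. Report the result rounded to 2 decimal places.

E[payout] = (9/32)·(-6) + (3/32)·12 + (11/32)·4 + (9/32)·80 = 373/16
Fair fee = E[payout] = 373/16 ≈ $23.31

$23.31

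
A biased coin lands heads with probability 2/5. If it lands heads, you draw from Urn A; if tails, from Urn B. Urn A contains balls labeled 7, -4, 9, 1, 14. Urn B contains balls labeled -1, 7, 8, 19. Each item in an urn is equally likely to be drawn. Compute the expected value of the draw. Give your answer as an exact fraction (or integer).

711/100

E[X | Urn A] = (7 − 4 + 9 + 1 + 14)/5 = 27/5
E[X | Urn B] = (-1 + 7 + 8 + 19)/4 = 33/4
E[X] = (2/5)·27/5 + (3/5)·33/4 = 711/100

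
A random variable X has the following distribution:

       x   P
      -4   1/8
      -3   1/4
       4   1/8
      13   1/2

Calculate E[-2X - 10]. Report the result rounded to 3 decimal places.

-21.500

E[-2x-10] = (1/8)·(-2) + (1/4)·(-4) + (1/8)·(-18) + (1/2)·(-36)
     = -43/2 ≈ -21.500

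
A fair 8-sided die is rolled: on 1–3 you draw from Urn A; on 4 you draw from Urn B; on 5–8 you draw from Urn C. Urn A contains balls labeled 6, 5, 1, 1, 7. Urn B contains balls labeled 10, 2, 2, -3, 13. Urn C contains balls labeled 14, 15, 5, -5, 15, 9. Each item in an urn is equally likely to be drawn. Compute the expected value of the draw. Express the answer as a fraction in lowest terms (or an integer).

391/60

E[X | Urn A] = (6 + 5 + 1 + 1 + 7)/5 = 4
E[X | Urn B] = (10 + 2 + 2 − 3 + 13)/5 = 24/5
E[X | Urn C] = (14 + 15 + 5 − 5 + 15 + 9)/6 = 53/6
E[X] = (3/8)·4 + (1/8)·24/5 + (1/2)·53/6 = 391/60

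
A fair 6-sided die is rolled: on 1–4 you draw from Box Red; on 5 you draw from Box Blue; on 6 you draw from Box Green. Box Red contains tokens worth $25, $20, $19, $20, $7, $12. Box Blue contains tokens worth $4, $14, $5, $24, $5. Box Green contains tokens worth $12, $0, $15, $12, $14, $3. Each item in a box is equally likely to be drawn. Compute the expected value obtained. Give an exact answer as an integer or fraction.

E[X | Box Red] = (25 + 20 + 19 + 20 + 7 + 12)/6 = 103/6
E[X | Box Blue] = (4 + 14 + 5 + 24 + 5)/5 = 52/5
E[X | Box Green] = (12 + 0 + 15 + 12 + 14 + 3)/6 = 28/3
E[X] = (2/3)·103/6 + (1/6)·52/5 + (1/6)·28/3 = 221/15

221/15 dollars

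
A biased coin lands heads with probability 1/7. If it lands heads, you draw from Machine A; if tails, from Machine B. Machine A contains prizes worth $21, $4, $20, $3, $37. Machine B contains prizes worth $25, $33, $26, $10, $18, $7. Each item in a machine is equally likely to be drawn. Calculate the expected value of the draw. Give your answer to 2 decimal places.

E[X | Machine A] = (21 + 4 + 20 + 3 + 37)/5 = 17
E[X | Machine B] = (25 + 33 + 26 + 10 + 18 + 7)/6 = 119/6
E[X] = (1/7)·17 + (6/7)·119/6 = 136/7 ≈ 19.43

$19.43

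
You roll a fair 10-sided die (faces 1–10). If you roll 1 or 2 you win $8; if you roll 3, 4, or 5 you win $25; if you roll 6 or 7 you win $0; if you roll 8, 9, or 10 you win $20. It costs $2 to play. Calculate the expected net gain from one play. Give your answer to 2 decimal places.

$13.10

E[payout] = (1/5)·0 + (1/5)·8 + (3/10)·20 + (3/10)·25 = 151/10
Expected profit = 151/10 − 2 = 131/10 ≈ $13.10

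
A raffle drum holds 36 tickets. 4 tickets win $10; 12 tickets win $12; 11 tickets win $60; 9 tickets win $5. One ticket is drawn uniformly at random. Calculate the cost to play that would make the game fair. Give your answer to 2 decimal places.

E[payout] = (4/36)·10 + (12/36)·12 + (11/36)·60 + (9/36)·5 = 889/36
Fair fee = E[payout] = 889/36 ≈ $24.69

$24.69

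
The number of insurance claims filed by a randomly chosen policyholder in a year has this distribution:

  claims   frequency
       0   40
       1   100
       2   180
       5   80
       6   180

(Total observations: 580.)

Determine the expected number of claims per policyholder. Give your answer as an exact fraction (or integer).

Total = 580, so P(claims=0) = 40/580, etc.
E[X] = (2/29)·0 + (5/29)·1 + (9/29)·2 + (4/29)·5 + (9/29)·6
     = 97/29

97/29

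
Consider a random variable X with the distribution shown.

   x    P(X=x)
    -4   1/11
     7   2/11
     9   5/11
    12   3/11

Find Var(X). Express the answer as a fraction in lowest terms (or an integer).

E[X] = (1/11)·(-4) + (2/11)·7 + (5/11)·9 + (3/11)·12 = 91/11
E[X²] = (1/11)·16 + (2/11)·49 + (5/11)·81 + (3/11)·144 = 951/11
Var(X) = 951/11 − (91/11)² = 2180/121

2180/121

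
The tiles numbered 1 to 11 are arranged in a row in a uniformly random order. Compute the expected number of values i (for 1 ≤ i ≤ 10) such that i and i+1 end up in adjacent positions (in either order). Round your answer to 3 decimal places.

For each i ∈ {1,…,10}, let Xᵢ = 1 if i and i+1 are adjacent. P(Xᵢ=1) = 2·(11−1)!/11! = 2/11.
By linearity, E[ΣXᵢ] = (10)·(2/11) = 20/11.
≈ 1.818

1.818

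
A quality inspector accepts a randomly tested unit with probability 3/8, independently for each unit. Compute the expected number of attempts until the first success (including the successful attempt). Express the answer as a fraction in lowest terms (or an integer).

8/3

For a geometric distribution, E[trials] = 1/p = 1/(3/8) = 8/3.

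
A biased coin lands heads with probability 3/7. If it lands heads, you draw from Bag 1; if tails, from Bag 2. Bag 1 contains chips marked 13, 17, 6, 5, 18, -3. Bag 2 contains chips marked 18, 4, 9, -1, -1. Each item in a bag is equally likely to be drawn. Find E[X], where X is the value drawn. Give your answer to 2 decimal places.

E[X | Bag 1] = (13 + 17 + 6 + 5 + 18 − 3)/6 = 28/3
E[X | Bag 2] = (18 + 4 + 9 − 1 − 1)/5 = 29/5
E[X] = (3/7)·28/3 + (4/7)·29/5 = 256/35 ≈ 7.31

7.31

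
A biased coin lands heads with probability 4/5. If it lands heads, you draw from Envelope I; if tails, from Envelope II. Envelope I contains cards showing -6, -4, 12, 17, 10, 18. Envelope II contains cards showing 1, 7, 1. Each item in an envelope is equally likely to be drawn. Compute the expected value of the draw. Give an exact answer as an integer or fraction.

103/15

E[X | Envelope I] = (-6 − 4 + 12 + 17 + 10 + 18)/6 = 47/6
E[X | Envelope II] = (1 + 7 + 1)/3 = 3
E[X] = (4/5)·47/6 + (1/5)·3 = 103/15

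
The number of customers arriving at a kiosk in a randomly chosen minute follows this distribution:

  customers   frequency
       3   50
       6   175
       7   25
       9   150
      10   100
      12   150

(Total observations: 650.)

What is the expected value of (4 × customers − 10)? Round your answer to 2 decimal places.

Total = 650, so P(customers=3) = 50/650, etc.
E[4x-10] = (1/13)·2 + (7/26)·14 + (1/26)·18 + (3/13)·26 + (2/13)·30 + (3/13)·38
     = 24 ≈ 24.00

24.00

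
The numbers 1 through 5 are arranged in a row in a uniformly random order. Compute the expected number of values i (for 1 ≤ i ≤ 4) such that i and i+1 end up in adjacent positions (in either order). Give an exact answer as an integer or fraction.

8/5

For each i ∈ {1,…,4}, let Xᵢ = 1 if i and i+1 are adjacent. P(Xᵢ=1) = 2·(5−1)!/5! = 2/5.
By linearity, E[ΣXᵢ] = (4)·(2/5) = 8/5.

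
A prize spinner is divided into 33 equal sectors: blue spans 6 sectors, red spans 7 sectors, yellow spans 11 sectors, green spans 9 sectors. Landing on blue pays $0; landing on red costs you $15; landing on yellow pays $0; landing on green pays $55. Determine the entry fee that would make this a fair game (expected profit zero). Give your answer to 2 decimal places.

E[payout] = (6/33)·0 + (7/33)·(-15) + (11/33)·0 + (9/33)·55 = 130/11
Fair fee = E[payout] = 130/11 ≈ $11.82

$11.82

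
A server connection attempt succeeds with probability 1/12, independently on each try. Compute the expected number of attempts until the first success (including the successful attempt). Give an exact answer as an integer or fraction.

12

For a geometric distribution, E[trials] = 1/p = 1/(1/12) = 12.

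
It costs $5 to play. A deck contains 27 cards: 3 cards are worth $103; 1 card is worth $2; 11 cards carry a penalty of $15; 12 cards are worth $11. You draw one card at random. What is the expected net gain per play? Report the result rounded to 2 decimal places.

E[payout] = (3/27)·103 + (1/27)·2 + (11/27)·(-15) + (12/27)·11 = 278/27
Expected profit = 278/27 − 5 = 143/27 ≈ $5.30

$5.30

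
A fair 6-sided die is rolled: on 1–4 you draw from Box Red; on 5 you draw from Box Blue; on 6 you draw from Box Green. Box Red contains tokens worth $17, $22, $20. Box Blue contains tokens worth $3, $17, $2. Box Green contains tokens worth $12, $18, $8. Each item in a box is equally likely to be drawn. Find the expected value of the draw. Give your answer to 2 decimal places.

$16.44

E[X | Box Red] = (17 + 22 + 20)/3 = 59/3
E[X | Box Blue] = (3 + 17 + 2)/3 = 22/3
E[X | Box Green] = (12 + 18 + 8)/3 = 38/3
E[X] = (2/3)·59/3 + (1/6)·22/3 + (1/6)·38/3 = 148/9 ≈ 16.44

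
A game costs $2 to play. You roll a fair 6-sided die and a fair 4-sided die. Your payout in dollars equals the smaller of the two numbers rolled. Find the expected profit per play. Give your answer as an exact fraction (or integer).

1/12 dollars

Distribution of the smaller of the two numbers rolled: 1 w.p. 3/8, 2 w.p. 7/24, 3 w.p. 5/24, 4 w.p. 1/8
E[payout] = (3/8)·1 + (7/24)·2 + (5/24)·3 + (1/8)·4 = 25/12
Expected profit = 25/12 − 2 = 1/12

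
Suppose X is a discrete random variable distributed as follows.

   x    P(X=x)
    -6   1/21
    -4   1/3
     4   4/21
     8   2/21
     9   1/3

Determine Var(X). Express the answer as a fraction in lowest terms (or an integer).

E[X] = (1/21)·(-6) + (1/3)·(-4) + (4/21)·4 + (2/21)·8 + (1/3)·9 = 61/21
E[X²] = (1/21)·36 + (1/3)·16 + (4/21)·16 + (2/21)·64 + (1/3)·81 = 907/21
Var(X) = 907/21 − (61/21)² = 15326/441

15326/441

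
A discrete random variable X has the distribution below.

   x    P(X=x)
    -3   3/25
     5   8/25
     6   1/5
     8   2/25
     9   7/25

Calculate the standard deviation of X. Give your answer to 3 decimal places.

3.567

E[X] = 28/5, E[X²] = 1102/25
Var(X) = E[X²] − (E[X])² = 1102/25 − 784/25 = 318/25
SD(X) = √(318/25) ≈ 3.567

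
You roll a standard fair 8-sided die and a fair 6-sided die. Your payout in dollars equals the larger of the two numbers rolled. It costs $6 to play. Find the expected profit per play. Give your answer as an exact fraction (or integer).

-37/48 dollars

Distribution of the larger of the two numbers rolled: 1 w.p. 1/48, 2 w.p. 1/16, 3 w.p. 5/48, 4 w.p. 7/48, 5 w.p. 3/16, 6 w.p. 11/48, …
E[payout] = (1/48)·1 + (1/16)·2 + (5/48)·3 + (7/48)·4 + (3/16)·5 + (11/48)·6 + (1/8)·7 + (1/8)·8 = 251/48
Expected profit = 251/48 − 6 = -37/48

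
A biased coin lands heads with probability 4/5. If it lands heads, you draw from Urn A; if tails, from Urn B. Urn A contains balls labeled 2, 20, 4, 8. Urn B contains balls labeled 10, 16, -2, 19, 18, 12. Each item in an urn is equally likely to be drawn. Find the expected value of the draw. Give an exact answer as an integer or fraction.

E[X | Urn A] = (2 + 20 + 4 + 8)/4 = 17/2
E[X | Urn B] = (10 + 16 − 2 + 19 + 18 + 12)/6 = 73/6
E[X] = (4/5)·17/2 + (1/5)·73/6 = 277/30

277/30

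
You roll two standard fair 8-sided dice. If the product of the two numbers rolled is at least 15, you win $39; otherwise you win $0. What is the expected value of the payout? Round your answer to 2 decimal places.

$21.33

E[payout] = (29/64)·0 + (35/64)·39 = 1365/64
≈ $21.33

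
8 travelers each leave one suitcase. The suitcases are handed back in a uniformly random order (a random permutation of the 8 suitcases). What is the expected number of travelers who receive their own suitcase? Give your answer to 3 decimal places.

Let Xᵢ = 1 if person i gets their own suitcase. For each i, P(Xᵢ=1) = 1/8.
By linearity of expectation, E[X₁+…+X_8] = 8·(1/8) = 1.
≈ 1.000

1.000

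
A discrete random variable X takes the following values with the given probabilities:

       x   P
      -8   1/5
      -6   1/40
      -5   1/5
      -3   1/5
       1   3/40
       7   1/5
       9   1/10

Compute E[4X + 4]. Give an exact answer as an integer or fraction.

1/10

E[4x+4] = (1/5)·(-28) + (1/40)·(-20) + (1/5)·(-16) + (1/5)·(-8) + (3/40)·8 + (1/5)·32 + (1/10)·40
     = 1/10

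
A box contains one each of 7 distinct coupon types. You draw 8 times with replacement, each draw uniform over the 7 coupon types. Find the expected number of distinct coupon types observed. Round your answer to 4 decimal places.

4.9605

Let Xⱼ=1 if type j appears at least once. P(Xⱼ=1) = 1 − ((7−1)/7)^8 = 4085185/5764801.
E[#distinct] = 7·4085185/5764801 = 4085185/823543.
≈ 4.9605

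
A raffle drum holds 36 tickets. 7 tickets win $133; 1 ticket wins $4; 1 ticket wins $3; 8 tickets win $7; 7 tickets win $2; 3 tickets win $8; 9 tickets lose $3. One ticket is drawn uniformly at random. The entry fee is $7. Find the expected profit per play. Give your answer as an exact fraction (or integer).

E[payout] = (7/36)·133 + (1/36)·4 + (1/36)·3 + (8/36)·7 + (7/36)·2 + (3/36)·8 + (9/36)·(-3) = 335/12
Expected profit = 335/12 − 7 = 251/12

251/12 dollars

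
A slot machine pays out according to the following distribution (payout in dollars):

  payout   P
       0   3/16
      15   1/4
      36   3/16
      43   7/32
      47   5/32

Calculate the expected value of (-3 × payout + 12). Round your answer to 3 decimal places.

-69.750

E[-3x+12] = (3/16)·12 + (1/4)·(-33) + (3/16)·(-96) + (7/32)·(-117) + (5/32)·(-129)
     = -279/4 ≈ -69.750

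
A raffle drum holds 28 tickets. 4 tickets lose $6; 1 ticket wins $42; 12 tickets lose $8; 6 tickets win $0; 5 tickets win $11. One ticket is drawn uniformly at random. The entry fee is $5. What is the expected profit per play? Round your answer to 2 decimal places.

-$5.82

E[payout] = (4/28)·(-6) + (1/28)·42 + (12/28)·(-8) + (6/28)·0 + (5/28)·11 = -23/28
Expected profit = -23/28 − 5 = -163/28 ≈ -$5.82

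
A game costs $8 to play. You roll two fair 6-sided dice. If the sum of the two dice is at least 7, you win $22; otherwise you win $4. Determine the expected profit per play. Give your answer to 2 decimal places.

E[payout] = (5/12)·4 + (7/12)·22 = 29/2
Expected profit = 29/2 − 8 = 13/2 ≈ $6.50

$6.50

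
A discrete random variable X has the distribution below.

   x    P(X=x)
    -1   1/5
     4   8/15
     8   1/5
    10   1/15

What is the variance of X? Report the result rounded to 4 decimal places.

10.5600

E[X] = (1/5)·(-1) + (8/15)·4 + (1/5)·8 + (1/15)·10 = 21/5
E[X²] = (1/5)·1 + (8/15)·16 + (1/5)·64 + (1/15)·100 = 141/5
Var(X) = 141/5 − (21/5)² = 264/25 ≈ 10.5600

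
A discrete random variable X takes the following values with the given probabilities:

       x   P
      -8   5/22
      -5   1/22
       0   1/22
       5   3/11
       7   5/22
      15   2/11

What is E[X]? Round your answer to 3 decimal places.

3.636

E[X] = (5/22)·(-8) + (1/22)·(-5) + (1/22)·0 + (3/11)·5 + (5/22)·7 + (2/11)·15
     = 40/11 ≈ 3.636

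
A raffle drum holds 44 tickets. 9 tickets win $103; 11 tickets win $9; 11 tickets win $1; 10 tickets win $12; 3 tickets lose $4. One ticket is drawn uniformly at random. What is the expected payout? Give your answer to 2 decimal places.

$26.02

E[payout] = (9/44)·103 + (11/44)·9 + (11/44)·1 + (10/44)·12 + (3/44)·(-4) = 1145/44
≈ $26.02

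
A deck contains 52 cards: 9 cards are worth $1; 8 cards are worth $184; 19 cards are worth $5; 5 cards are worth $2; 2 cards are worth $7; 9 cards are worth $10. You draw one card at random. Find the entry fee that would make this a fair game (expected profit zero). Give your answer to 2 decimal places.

E[payout] = (9/52)·1 + (8/52)·184 + (19/52)·5 + (5/52)·2 + (2/52)·7 + (9/52)·10 = 65/2
Fair fee = E[payout] = 65/2 ≈ $32.50

$32.50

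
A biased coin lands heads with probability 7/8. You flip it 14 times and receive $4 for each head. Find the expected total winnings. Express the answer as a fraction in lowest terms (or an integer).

E[#heads] = 14·7/8 = 49/4 (linearity over flips).
E[winnings] = 4·49/4 = 49.

$49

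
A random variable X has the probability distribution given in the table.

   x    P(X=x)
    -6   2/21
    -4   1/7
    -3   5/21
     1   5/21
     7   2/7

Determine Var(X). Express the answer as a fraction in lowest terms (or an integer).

E[X] = (2/21)·(-6) + (1/7)·(-4) + (5/21)·(-3) + (5/21)·1 + (2/7)·7 = 8/21
E[X²] = (2/21)·36 + (1/7)·16 + (5/21)·9 + (5/21)·1 + (2/7)·49 = 464/21
Var(X) = 464/21 − (8/21)² = 9680/441

9680/441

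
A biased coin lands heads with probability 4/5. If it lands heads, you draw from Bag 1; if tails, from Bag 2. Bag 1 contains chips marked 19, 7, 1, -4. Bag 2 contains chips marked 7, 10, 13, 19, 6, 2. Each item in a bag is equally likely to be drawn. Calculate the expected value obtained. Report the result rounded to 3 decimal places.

6.500

E[X | Bag 1] = (19 + 7 + 1 − 4)/4 = 23/4
E[X | Bag 2] = (7 + 10 + 13 + 19 + 6 + 2)/6 = 19/2
E[X] = (4/5)·23/4 + (1/5)·19/2 = 13/2 ≈ 6.500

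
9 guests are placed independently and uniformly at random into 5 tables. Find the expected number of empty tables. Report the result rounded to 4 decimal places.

0.6711

Let Xⱼ=1 if table j is empty. P(Xⱼ=1) = ((5-1)/5)^9 = 262144/1953125.
By linearity, E[#empty] = 5·262144/1953125 = 262144/390625.
≈ 0.6711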